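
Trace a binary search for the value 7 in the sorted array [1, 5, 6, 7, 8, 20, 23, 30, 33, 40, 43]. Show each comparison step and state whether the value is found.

Binary search for 7 in [1, 5, 6, 7, 8, 20, 23, 30, 33, 40, 43]:

lo=0, hi=10, mid=5, arr[mid]=20 -> 20 > 7, search left half
lo=0, hi=4, mid=2, arr[mid]=6 -> 6 < 7, search right half
lo=3, hi=4, mid=3, arr[mid]=7 -> Found target at index 3!

Binary search finds 7 at index 3 after 3 comparisons. The search repeatedly halves the search space by comparing with the middle element.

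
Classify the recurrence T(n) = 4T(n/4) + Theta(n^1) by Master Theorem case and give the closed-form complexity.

Master Theorem for T(n) = 4T(n/4) + O(n^1):

a = 4, b = 4, c = 1
log_b(a) = log_4(4) = 1.0000

Case 2: c = 1 = log_4(4) = 1.0000
T(n) = O(n^1 log n) = O(n log n)

For T(n) = 4T(n/4) + O(n^1): log_4(4) = 1.0000. This is Case 2 of the Master Theorem (c = log_b(a), equal work at all levels), giving O(n log n).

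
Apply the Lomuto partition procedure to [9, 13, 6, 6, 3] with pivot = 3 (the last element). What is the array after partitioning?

Lomuto partition with pivot = 3:

Initial array: [9, 13, 6, 6, 3]

arr[0]=9 > 3: no swap
arr[1]=13 > 3: no swap
arr[2]=6 > 3: no swap
arr[3]=6 > 3: no swap

Place pivot at position 0: [3, 13, 6, 6, 9]
Pivot position: 0

After partitioning with pivot 3, the array becomes [3, 13, 6, 6, 9]. The pivot is placed at index 0. All elements to the left of the pivot are <= 3, and all elements to the right are > 3.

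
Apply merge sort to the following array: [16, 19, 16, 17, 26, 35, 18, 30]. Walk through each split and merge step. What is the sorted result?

Merge sort trace:

Split: [16, 19, 16, 17, 26, 35, 18, 30] -> [16, 19, 16, 17] and [26, 35, 18, 30]
  Split: [16, 19, 16, 17] -> [16, 19] and [16, 17]
    Split: [16, 19] -> [16] and [19]
    Merge: [16] + [19] -> [16, 19]
    Split: [16, 17] -> [16] and [17]
    Merge: [16] + [17] -> [16, 17]
  Merge: [16, 19] + [16, 17] -> [16, 16, 17, 19]
  Split: [26, 35, 18, 30] -> [26, 35] and [18, 30]
    Split: [26, 35] -> [26] and [35]
    Merge: [26] + [35] -> [26, 35]
    Split: [18, 30] -> [18] and [30]
    Merge: [18] + [30] -> [18, 30]
  Merge: [26, 35] + [18, 30] -> [18, 26, 30, 35]
Merge: [16, 16, 17, 19] + [18, 26, 30, 35] -> [16, 16, 17, 18, 19, 26, 30, 35]

Final sorted array: [16, 16, 17, 18, 19, 26, 30, 35]

The merge sort proceeds by recursively splitting the array and merging sorted halves.
After all merges, the sorted array is [16, 16, 17, 18, 19, 26, 30, 35].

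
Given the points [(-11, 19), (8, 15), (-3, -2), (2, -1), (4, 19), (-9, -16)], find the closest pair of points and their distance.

Computing all pairwise distances among 6 points:

d((-11, 19), (8, 15)) = 19.4165
d((-11, 19), (-3, -2)) = 22.4722
d((-11, 19), (2, -1)) = 23.8537
d((-11, 19), (4, 19)) = 15.0
d((-11, 19), (-9, -16)) = 35.0571
d((8, 15), (-3, -2)) = 20.2485
d((8, 15), (2, -1)) = 17.088
d((8, 15), (4, 19)) = 5.6569
d((8, 15), (-9, -16)) = 35.3553
d((-3, -2), (2, -1)) = 5.099 <-- minimum
d((-3, -2), (4, 19)) = 22.1359
d((-3, -2), (-9, -16)) = 15.2315
d((2, -1), (4, 19)) = 20.0998
d((2, -1), (-9, -16)) = 18.6011
d((4, 19), (-9, -16)) = 37.3363

Closest pair: (-3, -2) and (2, -1) with distance 5.099

The closest pair is (-3, -2) and (2, -1) with Euclidean distance 5.099. For 6 points, brute-force pairwise comparison is shown above. For large n, the divide-and-conquer algorithm (sort by x, recurse on halves, check the dividing strip) achieves O(n log n).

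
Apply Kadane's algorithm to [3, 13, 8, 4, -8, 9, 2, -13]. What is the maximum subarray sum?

Using Kadane's algorithm on [3, 13, 8, 4, -8, 9, 2, -13]:

Scanning through the array:
Position 1 (value 13): max_ending_here = 16, max_so_far = 16
Position 2 (value 8): max_ending_here = 24, max_so_far = 24
Position 3 (value 4): max_ending_here = 28, max_so_far = 28
Position 4 (value -8): max_ending_here = 20, max_so_far = 28
Position 5 (value 9): max_ending_here = 29, max_so_far = 29
Position 6 (value 2): max_ending_here = 31, max_so_far = 31
Position 7 (value -13): max_ending_here = 18, max_so_far = 31

Maximum subarray: [3, 13, 8, 4, -8, 9, 2]
Maximum sum: 31

The maximum subarray is [3, 13, 8, 4, -8, 9, 2] with sum 31. This subarray runs from index 0 to index 6.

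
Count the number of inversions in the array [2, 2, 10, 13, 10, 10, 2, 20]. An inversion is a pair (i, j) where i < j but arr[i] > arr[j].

Finding inversions in [2, 2, 10, 13, 10, 10, 2, 20]:

(2, 6): arr[2]=10 > arr[6]=2
(3, 4): arr[3]=13 > arr[4]=10
(3, 5): arr[3]=13 > arr[5]=10
(3, 6): arr[3]=13 > arr[6]=2
(4, 6): arr[4]=10 > arr[6]=2
(5, 6): arr[5]=10 > arr[6]=2

Total inversions: 6

The array has 6 inversion(s): (2,6), (3,4), (3,5), (3,6), (4,6), (5,6). Each pair (i,j) satisfies i < j and arr[i] > arr[j].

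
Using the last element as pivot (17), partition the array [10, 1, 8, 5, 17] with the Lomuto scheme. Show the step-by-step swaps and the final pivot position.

Lomuto partition with pivot = 17:

Initial array: [10, 1, 8, 5, 17]

arr[0]=10 <= 17: swap with position 0, array becomes [10, 1, 8, 5, 17]
arr[1]=1 <= 17: swap with position 1, array becomes [10, 1, 8, 5, 17]
arr[2]=8 <= 17: swap with position 2, array becomes [10, 1, 8, 5, 17]
arr[3]=5 <= 17: swap with position 3, array becomes [10, 1, 8, 5, 17]

Place pivot at position 4: [10, 1, 8, 5, 17]
Pivot position: 4

After partitioning with pivot 17, the array becomes [10, 1, 8, 5, 17]. The pivot is placed at index 4. All elements to the left of the pivot are <= 17, and all elements to the right are > 17.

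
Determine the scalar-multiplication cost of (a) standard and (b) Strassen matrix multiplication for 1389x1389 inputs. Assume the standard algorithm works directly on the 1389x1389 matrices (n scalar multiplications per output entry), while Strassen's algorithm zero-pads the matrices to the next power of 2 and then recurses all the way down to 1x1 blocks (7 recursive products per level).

Matrix multiplication for 1389x1389 matrices:

Strassen's algorithm requires power-of-2 dimensions. Pad 1389x1389 to 2048x2048 (next power of 2).

Standard algorithm: 1389^3 = 2679826869 multiplications
Strassen's algorithm: 7^(log2(2048)) = 7^11 = 1977326743 multiplications
Savings: 2679826869 - 1977326743 = 702500126 multiplications

Standard: 2679826869 multiplications (1389^3). Strassen: 1977326743 multiplications (7^11, after padding to 2048x2048). Strassen reduces 8 recursive multiplications to 7 at each level.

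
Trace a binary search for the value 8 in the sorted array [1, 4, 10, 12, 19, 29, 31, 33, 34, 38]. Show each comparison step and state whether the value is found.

Binary search for 8 in [1, 4, 10, 12, 19, 29, 31, 33, 34, 38]:

lo=0, hi=9, mid=4, arr[mid]=19 -> 19 > 8, search left half
lo=0, hi=3, mid=1, arr[mid]=4 -> 4 < 8, search right half
lo=2, hi=3, mid=2, arr[mid]=10 -> 10 > 8, search left half
lo=2 > hi=1, target 8 not found

Binary search determines that 8 is not in the array after 3 comparisons. The search space was exhausted without finding the target.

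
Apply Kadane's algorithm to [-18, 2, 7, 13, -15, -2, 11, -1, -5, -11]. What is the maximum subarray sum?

Using Kadane's algorithm on [-18, 2, 7, 13, -15, -2, 11, -1, -5, -11]:

Scanning through the array:
Position 1 (value 2): max_ending_here = 2, max_so_far = 2
Position 2 (value 7): max_ending_here = 9, max_so_far = 9
Position 3 (value 13): max_ending_here = 22, max_so_far = 22
Position 4 (value -15): max_ending_here = 7, max_so_far = 22
Position 5 (value -2): max_ending_here = 5, max_so_far = 22
Position 6 (value 11): max_ending_here = 16, max_so_far = 22
Position 7 (value -1): max_ending_here = 15, max_so_far = 22
Position 8 (value -5): max_ending_here = 10, max_so_far = 22
Position 9 (value -11): max_ending_here = -1, max_so_far = 22

Maximum subarray: [2, 7, 13]
Maximum sum: 22

The maximum subarray is [2, 7, 13] with sum 22. This subarray runs from index 1 to index 3.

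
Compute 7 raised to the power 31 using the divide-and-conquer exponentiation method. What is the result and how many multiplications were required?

Computing 7^31 by squaring (build up from 7^1; each line after the first costs one multiplication):

7^1 = 7
7^2 = (7^1)^2 = 7^2 = 49
7^3 = 7 * 7^2 = 7 * 49 = 343
7^6 = (7^3)^2 = 343^2 = 117649
7^7 = 7 * 7^6 = 7 * 117649 = 823543
7^14 = (7^7)^2 = 823543^2 = 678223072849
7^15 = 7 * 7^14 = 7 * 678223072849 = 4747561509943
7^30 = (7^15)^2 = 4747561509943^2 = 22539340290692258087863249
7^31 = 7 * 7^30 = 7 * 22539340290692258087863249 = 157775382034845806615042743

Result: 157775382034845806615042743
Multiplications needed: 8 (8 lines after 7^1)

7^31 = 157775382034845806615042743. Using exponentiation by squaring, this requires 8 multiplications. The key idea: if the exponent is even, square the half-power; if odd, multiply by the base once.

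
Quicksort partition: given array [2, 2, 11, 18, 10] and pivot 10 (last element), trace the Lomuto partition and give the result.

Lomuto partition with pivot = 10:

Initial array: [2, 2, 11, 18, 10]

arr[0]=2 <= 10: swap with position 0, array becomes [2, 2, 11, 18, 10]
arr[1]=2 <= 10: swap with position 1, array becomes [2, 2, 11, 18, 10]
arr[2]=11 > 10: no swap
arr[3]=18 > 10: no swap

Place pivot at position 2: [2, 2, 10, 18, 11]
Pivot position: 2

After partitioning with pivot 10, the array becomes [2, 2, 10, 18, 11]. The pivot is placed at index 2. All elements to the left of the pivot are <= 10, and all elements to the right are > 10.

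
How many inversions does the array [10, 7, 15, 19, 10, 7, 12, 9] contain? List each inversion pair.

Finding inversions in [10, 7, 15, 19, 10, 7, 12, 9]:

(0, 1): arr[0]=10 > arr[1]=7
(0, 5): arr[0]=10 > arr[5]=7
(0, 7): arr[0]=10 > arr[7]=9
(2, 4): arr[2]=15 > arr[4]=10
(2, 5): arr[2]=15 > arr[5]=7
(2, 6): arr[2]=15 > arr[6]=12
(2, 7): arr[2]=15 > arr[7]=9
(3, 4): arr[3]=19 > arr[4]=10
(3, 5): arr[3]=19 > arr[5]=7
(3, 6): arr[3]=19 > arr[6]=12
(3, 7): arr[3]=19 > arr[7]=9
(4, 5): arr[4]=10 > arr[5]=7
(4, 7): arr[4]=10 > arr[7]=9
(6, 7): arr[6]=12 > arr[7]=9

Total inversions: 14

The array has 14 inversion(s): (0,1), (0,5), (0,7), (2,4), (2,5), (2,6), (2,7), (3,4), (3,5), (3,6), (3,7), (4,5), (4,7), (6,7). Each pair (i,j) satisfies i < j and arr[i] > arr[j].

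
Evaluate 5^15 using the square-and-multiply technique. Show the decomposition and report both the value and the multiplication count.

Computing 5^15 by squaring (build up from 5^1; each line after the first costs one multiplication):

5^1 = 5
5^2 = (5^1)^2 = 5^2 = 25
5^3 = 5 * 5^2 = 5 * 25 = 125
5^6 = (5^3)^2 = 125^2 = 15625
5^7 = 5 * 5^6 = 5 * 15625 = 78125
5^14 = (5^7)^2 = 78125^2 = 6103515625
5^15 = 5 * 5^14 = 5 * 6103515625 = 30517578125

Result: 30517578125
Multiplications needed: 6 (6 lines after 5^1)

5^15 = 30517578125. Using exponentiation by squaring, this requires 6 multiplications. The key idea: if the exponent is even, square the half-power; if odd, multiply by the base once.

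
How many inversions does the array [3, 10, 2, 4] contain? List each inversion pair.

Finding inversions in [3, 10, 2, 4]:

(0, 2): arr[0]=3 > arr[2]=2
(1, 2): arr[1]=10 > arr[2]=2
(1, 3): arr[1]=10 > arr[3]=4

Total inversions: 3

The array has 3 inversion(s): (0,2), (1,2), (1,3). Each pair (i,j) satisfies i < j and arr[i] > arr[j].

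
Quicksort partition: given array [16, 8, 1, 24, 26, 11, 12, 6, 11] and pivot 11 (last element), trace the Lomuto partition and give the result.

Lomuto partition with pivot = 11:

Initial array: [16, 8, 1, 24, 26, 11, 12, 6, 11]

arr[0]=16 > 11: no swap
arr[1]=8 <= 11: swap with position 0, array becomes [8, 16, 1, 24, 26, 11, 12, 6, 11]
arr[2]=1 <= 11: swap with position 1, array becomes [8, 1, 16, 24, 26, 11, 12, 6, 11]
arr[3]=24 > 11: no swap
arr[4]=26 > 11: no swap
arr[5]=11 <= 11: swap with position 2, array becomes [8, 1, 11, 24, 26, 16, 12, 6, 11]
arr[6]=12 > 11: no swap
arr[7]=6 <= 11: swap with position 3, array becomes [8, 1, 11, 6, 26, 16, 12, 24, 11]

Place pivot at position 4: [8, 1, 11, 6, 11, 16, 12, 24, 26]
Pivot position: 4

After partitioning with pivot 11, the array becomes [8, 1, 11, 6, 11, 16, 12, 24, 26]. The pivot is placed at index 4. All elements to the left of the pivot are <= 11, and all elements to the right are > 11.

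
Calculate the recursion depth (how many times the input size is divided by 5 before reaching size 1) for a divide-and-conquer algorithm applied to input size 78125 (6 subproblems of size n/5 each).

For divide and conquer with division factor 5:

Problem sizes at each level:
Level 0: 78125
Level 1: 15625
Level 2: 3125
Level 3: 625
Level 4: 125
Level 5: 25
Level 6: 5
Level 7: 1

The root is level 0 and the size-1 base case is level 7 (the tree spans levels 0 through 7, i.e. 8 levels counting the root), so the depth is the number of divisions: log_5(78125) = 7

The recursion tree depth is log_5(78125) = 7. At each level, the problem size is divided by 5, so it takes 7 divisions to reduce to a base case of size 1. The algorithm makes 6 recursive calls at each level.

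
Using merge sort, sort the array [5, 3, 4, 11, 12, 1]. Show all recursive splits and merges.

Merge sort trace:

Split: [5, 3, 4, 11, 12, 1] -> [5, 3, 4] and [11, 12, 1]
  Split: [5, 3, 4] -> [5] and [3, 4]
    Split: [3, 4] -> [3] and [4]
    Merge: [3] + [4] -> [3, 4]
  Merge: [5] + [3, 4] -> [3, 4, 5]
  Split: [11, 12, 1] -> [11] and [12, 1]
    Split: [12, 1] -> [12] and [1]
    Merge: [12] + [1] -> [1, 12]
  Merge: [11] + [1, 12] -> [1, 11, 12]
Merge: [3, 4, 5] + [1, 11, 12] -> [1, 3, 4, 5, 11, 12]

Final sorted array: [1, 3, 4, 5, 11, 12]

The merge sort proceeds by recursively splitting the array and merging sorted halves.
After all merges, the sorted array is [1, 3, 4, 5, 11, 12].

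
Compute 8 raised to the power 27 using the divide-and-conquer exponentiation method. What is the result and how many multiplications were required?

Computing 8^27 by squaring (build up from 8^1; each line after the first costs one multiplication):

8^1 = 8
8^2 = (8^1)^2 = 8^2 = 64
8^3 = 8 * 8^2 = 8 * 64 = 512
8^6 = (8^3)^2 = 512^2 = 262144
8^12 = (8^6)^2 = 262144^2 = 68719476736
8^13 = 8 * 8^12 = 8 * 68719476736 = 549755813888
8^26 = (8^13)^2 = 549755813888^2 = 302231454903657293676544
8^27 = 8 * 8^26 = 8 * 302231454903657293676544 = 2417851639229258349412352

Result: 2417851639229258349412352
Multiplications needed: 7 (7 lines after 8^1)

8^27 = 2417851639229258349412352. Using exponentiation by squaring, this requires 7 multiplications. The key idea: if the exponent is even, square the half-power; if odd, multiply by the base once.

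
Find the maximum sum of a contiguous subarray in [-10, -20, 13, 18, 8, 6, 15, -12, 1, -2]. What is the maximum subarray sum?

Using Kadane's algorithm on [-10, -20, 13, 18, 8, 6, 15, -12, 1, -2]:

Scanning through the array:
Position 1 (value -20): max_ending_here = -20, max_so_far = -10
Position 2 (value 13): max_ending_here = 13, max_so_far = 13
Position 3 (value 18): max_ending_here = 31, max_so_far = 31
Position 4 (value 8): max_ending_here = 39, max_so_far = 39
Position 5 (value 6): max_ending_here = 45, max_so_far = 45
Position 6 (value 15): max_ending_here = 60, max_so_far = 60
Position 7 (value -12): max_ending_here = 48, max_so_far = 60
Position 8 (value 1): max_ending_here = 49, max_so_far = 60
Position 9 (value -2): max_ending_here = 47, max_so_far = 60

Maximum subarray: [13, 18, 8, 6, 15]
Maximum sum: 60

The maximum subarray is [13, 18, 8, 6, 15] with sum 60. This subarray runs from index 2 to index 6.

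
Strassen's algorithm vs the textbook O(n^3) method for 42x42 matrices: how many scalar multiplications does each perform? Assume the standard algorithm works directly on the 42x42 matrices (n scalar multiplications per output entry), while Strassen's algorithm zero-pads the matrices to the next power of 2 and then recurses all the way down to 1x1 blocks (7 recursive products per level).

Matrix multiplication for 42x42 matrices:

Strassen's algorithm requires power-of-2 dimensions. Pad 42x42 to 64x64 (next power of 2).

Standard algorithm: 42^3 = 74088 multiplications
Strassen's algorithm: 7^(log2(64)) = 7^6 = 117649 multiplications
Difference: 74088 - 117649 = -43561 (Strassen uses MORE here due to padding overhead — for small or just-over-power-of-2 n, padding can outweigh the per-level savings)

Standard: 74088 multiplications (42^3). Strassen: 117649 multiplications (7^6, after padding to 64x64). Strassen reduces 8 recursive multiplications to 7 at each level.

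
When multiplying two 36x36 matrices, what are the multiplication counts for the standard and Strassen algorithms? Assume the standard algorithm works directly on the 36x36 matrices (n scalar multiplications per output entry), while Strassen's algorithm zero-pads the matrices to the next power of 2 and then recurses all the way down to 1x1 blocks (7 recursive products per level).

Matrix multiplication for 36x36 matrices:

Strassen's algorithm requires power-of-2 dimensions. Pad 36x36 to 64x64 (next power of 2).

Standard algorithm: 36^3 = 46656 multiplications
Strassen's algorithm: 7^(log2(64)) = 7^6 = 117649 multiplications
Difference: 46656 - 117649 = -70993 (Strassen uses MORE here due to padding overhead — for small or just-over-power-of-2 n, padding can outweigh the per-level savings)

Standard: 46656 multiplications (36^3). Strassen: 117649 multiplications (7^6, after padding to 64x64). Strassen reduces 8 recursive multiplications to 7 at each level.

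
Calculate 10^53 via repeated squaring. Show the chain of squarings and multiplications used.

Computing 10^53 by squaring (build up from 10^1; each line after the first costs one multiplication):

10^1 = 10
10^2 = (10^1)^2 = 10^2 = 100
10^3 = 10 * 10^2 = 10 * 100 = 1000
10^6 = (10^3)^2 = 1000^2 = 1000000
10^12 = (10^6)^2 = 1000000^2 = 1000000000000
10^13 = 10 * 10^12 = 10 * 1000000000000 = 10000000000000
10^26 = (10^13)^2 = 10000000000000^2 = 100000000000000000000000000
10^52 = (10^26)^2 = 100000000000000000000000000^2 = 10000000000000000000000000000000000000000000000000000
10^53 = 10 * 10^52 = 10 * 10000000000000000000000000000000000000000000000000000 = 100000000000000000000000000000000000000000000000000000

Result: 100000000000000000000000000000000000000000000000000000
Multiplications needed: 8 (8 lines after 10^1)

10^53 = 100000000000000000000000000000000000000000000000000000. Using exponentiation by squaring, this requires 8 multiplications. The key idea: if the exponent is even, square the half-power; if odd, multiply by the base once.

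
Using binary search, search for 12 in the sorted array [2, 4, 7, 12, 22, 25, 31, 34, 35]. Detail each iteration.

Binary search for 12 in [2, 4, 7, 12, 22, 25, 31, 34, 35]:

lo=0, hi=8, mid=4, arr[mid]=22 -> 22 > 12, search left half
lo=0, hi=3, mid=1, arr[mid]=4 -> 4 < 12, search right half
lo=2, hi=3, mid=2, arr[mid]=7 -> 7 < 12, search right half
lo=3, hi=3, mid=3, arr[mid]=12 -> Found target at index 3!

Binary search finds 12 at index 3 after 4 comparisons. The search repeatedly halves the search space by comparing with the middle element.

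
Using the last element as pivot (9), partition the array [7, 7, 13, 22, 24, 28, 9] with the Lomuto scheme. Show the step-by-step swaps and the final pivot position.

Lomuto partition with pivot = 9:

Initial array: [7, 7, 13, 22, 24, 28, 9]

arr[0]=7 <= 9: swap with position 0, array becomes [7, 7, 13, 22, 24, 28, 9]
arr[1]=7 <= 9: swap with position 1, array becomes [7, 7, 13, 22, 24, 28, 9]
arr[2]=13 > 9: no swap
arr[3]=22 > 9: no swap
arr[4]=24 > 9: no swap
arr[5]=28 > 9: no swap

Place pivot at position 2: [7, 7, 9, 22, 24, 28, 13]
Pivot position: 2

After partitioning with pivot 9, the array becomes [7, 7, 9, 22, 24, 28, 13]. The pivot is placed at index 2. All elements to the left of the pivot are <= 9, and all elements to the right are > 9.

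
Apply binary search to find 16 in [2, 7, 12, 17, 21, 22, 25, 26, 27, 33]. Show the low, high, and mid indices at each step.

Binary search for 16 in [2, 7, 12, 17, 21, 22, 25, 26, 27, 33]:

lo=0, hi=9, mid=4, arr[mid]=21 -> 21 > 16, search left half
lo=0, hi=3, mid=1, arr[mid]=7 -> 7 < 16, search right half
lo=2, hi=3, mid=2, arr[mid]=12 -> 12 < 16, search right half
lo=3, hi=3, mid=3, arr[mid]=17 -> 17 > 16, search left half
lo=3 > hi=2, target 16 not found

Binary search determines that 16 is not in the array after 4 comparisons. The search space was exhausted without finding the target.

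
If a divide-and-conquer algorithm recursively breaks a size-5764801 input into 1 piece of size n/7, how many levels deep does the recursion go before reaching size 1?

For divide and conquer with division factor 7:

Problem sizes at each level:
Level 0: 5764801
Level 1: 823543
Level 2: 117649
Level 3: 16807
Level 4: 2401
Level 5: 343
Level 6: 49
Level 7: 7
Level 8: 1

The root is level 0 and the size-1 base case is level 8 (the tree spans levels 0 through 8, i.e. 9 levels counting the root), so the depth is the number of divisions: log_7(5764801) = 8

The recursion tree depth is log_7(5764801) = 8. At each level, the problem size is divided by 7, so it takes 8 divisions to reduce to a base case of size 1. The algorithm makes 1 recursive call at each level.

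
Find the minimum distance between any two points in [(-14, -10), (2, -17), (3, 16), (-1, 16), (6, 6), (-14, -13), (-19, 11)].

Computing all pairwise distances among 7 points:

d((-14, -10), (2, -17)) = 17.4642
d((-14, -10), (3, 16)) = 31.0644
d((-14, -10), (-1, 16)) = 29.0689
d((-14, -10), (6, 6)) = 25.6125
d((-14, -10), (-14, -13)) = 3.0 <-- minimum
d((-14, -10), (-19, 11)) = 21.587
d((2, -17), (3, 16)) = 33.0151
d((2, -17), (-1, 16)) = 33.1361
d((2, -17), (6, 6)) = 23.3452
d((2, -17), (-14, -13)) = 16.4924
d((2, -17), (-19, 11)) = 35.0
d((3, 16), (-1, 16)) = 4.0
d((3, 16), (6, 6)) = 10.4403
d((3, 16), (-14, -13)) = 33.6155
d((3, 16), (-19, 11)) = 22.561
d((-1, 16), (6, 6)) = 12.2066
d((-1, 16), (-14, -13)) = 31.7805
d((-1, 16), (-19, 11)) = 18.6815
d((6, 6), (-14, -13)) = 27.5862
d((6, 6), (-19, 11)) = 25.4951
d((-14, -13), (-19, 11)) = 24.5153

Closest pair: (-14, -10) and (-14, -13) with distance 3.0

The closest pair is (-14, -10) and (-14, -13) with Euclidean distance 3.0. For 7 points, brute-force pairwise comparison is shown above. For large n, the divide-and-conquer algorithm (sort by x, recurse on halves, check the dividing strip) achieves O(n log n).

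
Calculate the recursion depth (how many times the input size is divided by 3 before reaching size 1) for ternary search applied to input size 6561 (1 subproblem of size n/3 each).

For divide and conquer with division factor 3:

Problem sizes at each level:
Level 0: 6561
Level 1: 2187
Level 2: 729
Level 3: 243
Level 4: 81
Level 5: 27
Level 6: 9
Level 7: 3
Level 8: 1

The root is level 0 and the size-1 base case is level 8 (the tree spans levels 0 through 8, i.e. 9 levels counting the root), so the depth is the number of divisions: log_3(6561) = 8

The recursion tree depth is log_3(6561) = 8. At each level, the problem size is divided by 3, so it takes 8 divisions to reduce to a base case of size 1. The algorithm makes 1 recursive call at each level.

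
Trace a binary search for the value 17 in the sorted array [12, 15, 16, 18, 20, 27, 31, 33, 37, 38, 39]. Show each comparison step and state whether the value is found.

Binary search for 17 in [12, 15, 16, 18, 20, 27, 31, 33, 37, 38, 39]:

lo=0, hi=10, mid=5, arr[mid]=27 -> 27 > 17, search left half
lo=0, hi=4, mid=2, arr[mid]=16 -> 16 < 17, search right half
lo=3, hi=4, mid=3, arr[mid]=18 -> 18 > 17, search left half
lo=3 > hi=2, target 17 not found

Binary search determines that 17 is not in the array after 3 comparisons. The search space was exhausted without finding the target.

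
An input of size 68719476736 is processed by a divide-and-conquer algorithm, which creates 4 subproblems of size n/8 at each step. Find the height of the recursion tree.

For divide and conquer with division factor 8:

Problem sizes at each level:
Level 0: 68719476736
Level 1: 8589934592
Level 2: 1073741824
Level 3: 134217728
Level 4: 16777216
Level 5: 2097152
Level 6: 262144
Level 7: 32768
Level 8: 4096
Level 9: 512
Level 10: 64
Level 11: 8
Level 12: 1

The root is level 0 and the size-1 base case is level 12 (the tree spans levels 0 through 12, i.e. 13 levels counting the root), so the depth is the number of divisions: log_8(68719476736) = 12

The recursion tree depth is log_8(68719476736) = 12. At each level, the problem size is divided by 8, so it takes 12 divisions to reduce to a base case of size 1. The algorithm makes 4 recursive calls at each level.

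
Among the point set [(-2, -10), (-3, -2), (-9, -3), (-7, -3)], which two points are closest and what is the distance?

Computing all pairwise distances among 4 points:

d((-2, -10), (-3, -2)) = 8.0623
d((-2, -10), (-9, -3)) = 9.8995
d((-2, -10), (-7, -3)) = 8.6023
d((-3, -2), (-9, -3)) = 6.0828
d((-3, -2), (-7, -3)) = 4.1231
d((-9, -3), (-7, -3)) = 2.0 <-- minimum

Closest pair: (-9, -3) and (-7, -3) with distance 2.0

The closest pair is (-9, -3) and (-7, -3) with Euclidean distance 2.0. For 4 points, brute-force pairwise comparison is shown above. For large n, the divide-and-conquer algorithm (sort by x, recurse on halves, check the dividing strip) achieves O(n log n).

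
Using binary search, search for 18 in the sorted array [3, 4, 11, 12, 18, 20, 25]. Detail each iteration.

Binary search for 18 in [3, 4, 11, 12, 18, 20, 25]:

lo=0, hi=6, mid=3, arr[mid]=12 -> 12 < 18, search right half
lo=4, hi=6, mid=5, arr[mid]=20 -> 20 > 18, search left half
lo=4, hi=4, mid=4, arr[mid]=18 -> Found target at index 4!

Binary search finds 18 at index 4 after 3 comparisons. The search repeatedly halves the search space by comparing with the middle element.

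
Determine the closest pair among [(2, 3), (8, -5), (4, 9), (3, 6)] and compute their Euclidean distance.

Computing all pairwise distances among 4 points:

d((2, 3), (8, -5)) = 10.0
d((2, 3), (4, 9)) = 6.3246
d((2, 3), (3, 6)) = 3.1623 <-- minimum
d((8, -5), (4, 9)) = 14.5602
d((8, -5), (3, 6)) = 12.083
d((4, 9), (3, 6)) = 3.1623 <-- minimum

Minimum distance: 3.1623 (tie among 2 pairs: (2, 3) and (3, 6); (4, 9) and (3, 6))

The minimum Euclidean distance is 3.1623. There is a tie: 2 pairs achieve this minimum — (2, 3) and (3, 6); (4, 9) and (3, 6). Any of these is a valid closest pair. For 4 points, brute-force pairwise comparison is shown above. For large n, the divide-and-conquer algorithm (sort by x, recurse on halves, check the dividing strip) achieves O(n log n).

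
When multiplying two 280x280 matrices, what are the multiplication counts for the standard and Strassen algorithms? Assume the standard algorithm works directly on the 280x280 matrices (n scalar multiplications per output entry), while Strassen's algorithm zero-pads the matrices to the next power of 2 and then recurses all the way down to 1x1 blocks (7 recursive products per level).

Matrix multiplication for 280x280 matrices:

Strassen's algorithm requires power-of-2 dimensions. Pad 280x280 to 512x512 (next power of 2).

Standard algorithm: 280^3 = 21952000 multiplications
Strassen's algorithm: 7^(log2(512)) = 7^9 = 40353607 multiplications
Difference: 21952000 - 40353607 = -18401607 (Strassen uses MORE here due to padding overhead — for small or just-over-power-of-2 n, padding can outweigh the per-level savings)

Standard: 21952000 multiplications (280^3). Strassen: 40353607 multiplications (7^9, after padding to 512x512). Strassen reduces 8 recursive multiplications to 7 at each level.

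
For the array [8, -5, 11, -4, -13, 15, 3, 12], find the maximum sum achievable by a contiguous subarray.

Using Kadane's algorithm on [8, -5, 11, -4, -13, 15, 3, 12]:

Scanning through the array:
Position 1 (value -5): max_ending_here = 3, max_so_far = 8
Position 2 (value 11): max_ending_here = 14, max_so_far = 14
Position 3 (value -4): max_ending_here = 10, max_so_far = 14
Position 4 (value -13): max_ending_here = -3, max_so_far = 14
Position 5 (value 15): max_ending_here = 15, max_so_far = 15
Position 6 (value 3): max_ending_here = 18, max_so_far = 18
Position 7 (value 12): max_ending_here = 30, max_so_far = 30

Maximum subarray: [15, 3, 12]
Maximum sum: 30

The maximum subarray is [15, 3, 12] with sum 30. This subarray runs from index 5 to index 7.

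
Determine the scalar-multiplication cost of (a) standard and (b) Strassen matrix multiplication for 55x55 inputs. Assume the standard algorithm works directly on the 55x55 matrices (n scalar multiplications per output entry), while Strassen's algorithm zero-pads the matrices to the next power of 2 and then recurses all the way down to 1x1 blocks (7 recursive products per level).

Matrix multiplication for 55x55 matrices:

Strassen's algorithm requires power-of-2 dimensions. Pad 55x55 to 64x64 (next power of 2).

Standard algorithm: 55^3 = 166375 multiplications
Strassen's algorithm: 7^(log2(64)) = 7^6 = 117649 multiplications
Savings: 166375 - 117649 = 48726 multiplications

Standard: 166375 multiplications (55^3). Strassen: 117649 multiplications (7^6, after padding to 64x64). Strassen reduces 8 recursive multiplications to 7 at each level.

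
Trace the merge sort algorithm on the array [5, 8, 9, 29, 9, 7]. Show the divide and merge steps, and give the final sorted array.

Merge sort trace:

Split: [5, 8, 9, 29, 9, 7] -> [5, 8, 9] and [29, 9, 7]
  Split: [5, 8, 9] -> [5] and [8, 9]
    Split: [8, 9] -> [8] and [9]
    Merge: [8] + [9] -> [8, 9]
  Merge: [5] + [8, 9] -> [5, 8, 9]
  Split: [29, 9, 7] -> [29] and [9, 7]
    Split: [9, 7] -> [9] and [7]
    Merge: [9] + [7] -> [7, 9]
  Merge: [29] + [7, 9] -> [7, 9, 29]
Merge: [5, 8, 9] + [7, 9, 29] -> [5, 7, 8, 9, 9, 29]

Final sorted array: [5, 7, 8, 9, 9, 29]

The merge sort proceeds by recursively splitting the array and merging sorted halves.
After all merges, the sorted array is [5, 7, 8, 9, 9, 29].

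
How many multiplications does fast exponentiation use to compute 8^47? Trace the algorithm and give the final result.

Computing 8^47 by squaring (build up from 8^1; each line after the first costs one multiplication):

8^1 = 8
8^2 = (8^1)^2 = 8^2 = 64
8^4 = (8^2)^2 = 64^2 = 4096
8^5 = 8 * 8^4 = 8 * 4096 = 32768
8^10 = (8^5)^2 = 32768^2 = 1073741824
8^11 = 8 * 8^10 = 8 * 1073741824 = 8589934592
8^22 = (8^11)^2 = 8589934592^2 = 73786976294838206464
8^23 = 8 * 8^22 = 8 * 73786976294838206464 = 590295810358705651712
8^46 = (8^23)^2 = 590295810358705651712^2 = 348449143727040986586495598010130648530944
8^47 = 8 * 8^46 = 8 * 348449143727040986586495598010130648530944 = 2787593149816327892691964784081045188247552

Result: 2787593149816327892691964784081045188247552
Multiplications needed: 9 (9 lines after 8^1)

8^47 = 2787593149816327892691964784081045188247552. Using exponentiation by squaring, this requires 9 multiplications. The key idea: if the exponent is even, square the half-power; if odd, multiply by the base once.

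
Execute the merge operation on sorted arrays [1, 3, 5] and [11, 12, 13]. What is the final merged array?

Merging process:

Compare 1 vs 11: take 1 from left. Merged: [1]
Compare 3 vs 11: take 3 from left. Merged: [1, 3]
Compare 5 vs 11: take 5 from left. Merged: [1, 3, 5]
Append remaining from right: [11, 12, 13]. Merged: [1, 3, 5, 11, 12, 13]

Final merged array: [1, 3, 5, 11, 12, 13]
Total comparisons: 3

The merged array is [1, 3, 5, 11, 12, 13], requiring 3 comparisons. The merge step runs in O(n) time where n is the total number of elements.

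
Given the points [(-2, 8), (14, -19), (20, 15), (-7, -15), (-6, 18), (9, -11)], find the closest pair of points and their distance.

Computing all pairwise distances among 6 points:

d((-2, 8), (14, -19)) = 31.3847
d((-2, 8), (20, 15)) = 23.0868
d((-2, 8), (-7, -15)) = 23.5372
d((-2, 8), (-6, 18)) = 10.7703
d((-2, 8), (9, -11)) = 21.9545
d((14, -19), (20, 15)) = 34.5254
d((14, -19), (-7, -15)) = 21.3776
d((14, -19), (-6, 18)) = 42.0595
d((14, -19), (9, -11)) = 9.434 <-- minimum
d((20, 15), (-7, -15)) = 40.3609
d((20, 15), (-6, 18)) = 26.1725
d((20, 15), (9, -11)) = 28.2312
d((-7, -15), (-6, 18)) = 33.0151
d((-7, -15), (9, -11)) = 16.4924
d((-6, 18), (9, -11)) = 32.6497

Closest pair: (14, -19) and (9, -11) with distance 9.434

The closest pair is (14, -19) and (9, -11) with Euclidean distance 9.434. For 6 points, brute-force pairwise comparison is shown above. For large n, the divide-and-conquer algorithm (sort by x, recurse on halves, check the dividing strip) achieves O(n log n).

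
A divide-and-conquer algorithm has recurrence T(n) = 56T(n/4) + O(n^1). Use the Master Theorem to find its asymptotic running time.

Master Theorem for T(n) = 56T(n/4) + O(n^1):

a = 56, b = 4, c = 1
log_b(a) = log_4(56) = 2.9037

Case 1: c = 1 < log_4(56) = 2.9037
T(n) = O(n^(log_4 56))

For T(n) = 56T(n/4) + O(n^1): log_4(56) = 2.9037. This is Case 1 of the Master Theorem (c < log_b(a), work dominated by leaves), giving O(n^(log_4 56)).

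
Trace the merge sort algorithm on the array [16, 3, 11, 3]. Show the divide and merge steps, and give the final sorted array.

Merge sort trace:

Split: [16, 3, 11, 3] -> [16, 3] and [11, 3]
  Split: [16, 3] -> [16] and [3]
  Merge: [16] + [3] -> [3, 16]
  Split: [11, 3] -> [11] and [3]
  Merge: [11] + [3] -> [3, 11]
Merge: [3, 16] + [3, 11] -> [3, 3, 11, 16]

Final sorted array: [3, 3, 11, 16]

The merge sort proceeds by recursively splitting the array and merging sorted halves.
After all merges, the sorted array is [3, 3, 11, 16].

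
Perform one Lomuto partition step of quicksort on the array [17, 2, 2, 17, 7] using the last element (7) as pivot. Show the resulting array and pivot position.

Lomuto partition with pivot = 7:

Initial array: [17, 2, 2, 17, 7]

arr[0]=17 > 7: no swap
arr[1]=2 <= 7: swap with position 0, array becomes [2, 17, 2, 17, 7]
arr[2]=2 <= 7: swap with position 1, array becomes [2, 2, 17, 17, 7]
arr[3]=17 > 7: no swap

Place pivot at position 2: [2, 2, 7, 17, 17]
Pivot position: 2

After partitioning with pivot 7, the array becomes [2, 2, 7, 17, 17]. The pivot is placed at index 2. All elements to the left of the pivot are <= 7, and all elements to the right are > 7.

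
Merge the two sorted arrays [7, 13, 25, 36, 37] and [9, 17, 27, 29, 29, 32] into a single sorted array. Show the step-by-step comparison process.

Merging process:

Compare 7 vs 9: take 7 from left. Merged: [7]
Compare 13 vs 9: take 9 from right. Merged: [7, 9]
Compare 13 vs 17: take 13 from left. Merged: [7, 9, 13]
Compare 25 vs 17: take 17 from right. Merged: [7, 9, 13, 17]
Compare 25 vs 27: take 25 from left. Merged: [7, 9, 13, 17, 25]
Compare 36 vs 27: take 27 from right. Merged: [7, 9, 13, 17, 25, 27]
Compare 36 vs 29: take 29 from right. Merged: [7, 9, 13, 17, 25, 27, 29]
Compare 36 vs 29: take 29 from right. Merged: [7, 9, 13, 17, 25, 27, 29, 29]
Compare 36 vs 32: take 32 from right. Merged: [7, 9, 13, 17, 25, 27, 29, 29, 32]
Append remaining from left: [36, 37]. Merged: [7, 9, 13, 17, 25, 27, 29, 29, 32, 36, 37]

Final merged array: [7, 9, 13, 17, 25, 27, 29, 29, 32, 36, 37]
Total comparisons: 9

The merged array is [7, 9, 13, 17, 25, 27, 29, 29, 32, 36, 37], requiring 9 comparisons. The merge step runs in O(n) time where n is the total number of elements.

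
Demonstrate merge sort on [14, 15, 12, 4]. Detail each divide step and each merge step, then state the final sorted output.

Merge sort trace:

Split: [14, 15, 12, 4] -> [14, 15] and [12, 4]
  Split: [14, 15] -> [14] and [15]
  Merge: [14] + [15] -> [14, 15]
  Split: [12, 4] -> [12] and [4]
  Merge: [12] + [4] -> [4, 12]
Merge: [14, 15] + [4, 12] -> [4, 12, 14, 15]

Final sorted array: [4, 12, 14, 15]

The merge sort proceeds by recursively splitting the array and merging sorted halves.
After all merges, the sorted array is [4, 12, 14, 15].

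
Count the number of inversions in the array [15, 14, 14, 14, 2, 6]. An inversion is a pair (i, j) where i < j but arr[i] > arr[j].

Finding inversions in [15, 14, 14, 14, 2, 6]:

(0, 1): arr[0]=15 > arr[1]=14
(0, 2): arr[0]=15 > arr[2]=14
(0, 3): arr[0]=15 > arr[3]=14
(0, 4): arr[0]=15 > arr[4]=2
(0, 5): arr[0]=15 > arr[5]=6
(1, 4): arr[1]=14 > arr[4]=2
(1, 5): arr[1]=14 > arr[5]=6
(2, 4): arr[2]=14 > arr[4]=2
(2, 5): arr[2]=14 > arr[5]=6
(3, 4): arr[3]=14 > arr[4]=2
(3, 5): arr[3]=14 > arr[5]=6

Total inversions: 11

The array has 11 inversion(s): (0,1), (0,2), (0,3), (0,4), (0,5), (1,4), (1,5), (2,4), (2,5), (3,4), (3,5). Each pair (i,j) satisfies i < j and arr[i] > arr[j].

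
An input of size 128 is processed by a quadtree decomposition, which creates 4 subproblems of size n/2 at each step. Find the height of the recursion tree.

For divide and conquer with division factor 2:

Problem sizes at each level:
Level 0: 128
Level 1: 64
Level 2: 32
Level 3: 16
Level 4: 8
Level 5: 4
Level 6: 2
Level 7: 1

The root is level 0 and the size-1 base case is level 7 (the tree spans levels 0 through 7, i.e. 8 levels counting the root), so the depth is the number of divisions: log_2(128) = 7

The recursion tree depth is log_2(128) = 7. At each level, the problem size is divided by 2, so it takes 7 divisions to reduce to a base case of size 1. The algorithm makes 4 recursive calls at each level.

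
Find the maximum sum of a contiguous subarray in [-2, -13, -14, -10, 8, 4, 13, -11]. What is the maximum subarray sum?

Using Kadane's algorithm on [-2, -13, -14, -10, 8, 4, 13, -11]:

Scanning through the array:
Position 1 (value -13): max_ending_here = -13, max_so_far = -2
Position 2 (value -14): max_ending_here = -14, max_so_far = -2
Position 3 (value -10): max_ending_here = -10, max_so_far = -2
Position 4 (value 8): max_ending_here = 8, max_so_far = 8
Position 5 (value 4): max_ending_here = 12, max_so_far = 12
Position 6 (value 13): max_ending_here = 25, max_so_far = 25
Position 7 (value -11): max_ending_here = 14, max_so_far = 25

Maximum subarray: [8, 4, 13]
Maximum sum: 25

The maximum subarray is [8, 4, 13] with sum 25. This subarray runs from index 4 to index 6.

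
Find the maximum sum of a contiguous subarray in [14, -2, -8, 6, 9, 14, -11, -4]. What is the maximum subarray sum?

Using Kadane's algorithm on [14, -2, -8, 6, 9, 14, -11, -4]:

Scanning through the array:
Position 1 (value -2): max_ending_here = 12, max_so_far = 14
Position 2 (value -8): max_ending_here = 4, max_so_far = 14
Position 3 (value 6): max_ending_here = 10, max_so_far = 14
Position 4 (value 9): max_ending_here = 19, max_so_far = 19
Position 5 (value 14): max_ending_here = 33, max_so_far = 33
Position 6 (value -11): max_ending_here = 22, max_so_far = 33
Position 7 (value -4): max_ending_here = 18, max_so_far = 33

Maximum subarray: [14, -2, -8, 6, 9, 14]
Maximum sum: 33

The maximum subarray is [14, -2, -8, 6, 9, 14] with sum 33. This subarray runs from index 0 to index 5.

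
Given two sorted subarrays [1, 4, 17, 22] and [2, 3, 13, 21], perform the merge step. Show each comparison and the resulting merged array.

Merging process:

Compare 1 vs 2: take 1 from left. Merged: [1]
Compare 4 vs 2: take 2 from right. Merged: [1, 2]
Compare 4 vs 3: take 3 from right. Merged: [1, 2, 3]
Compare 4 vs 13: take 4 from left. Merged: [1, 2, 3, 4]
Compare 17 vs 13: take 13 from right. Merged: [1, 2, 3, 4, 13]
Compare 17 vs 21: take 17 from left. Merged: [1, 2, 3, 4, 13, 17]
Compare 22 vs 21: take 21 from right. Merged: [1, 2, 3, 4, 13, 17, 21]
Append remaining from left: [22]. Merged: [1, 2, 3, 4, 13, 17, 21, 22]

Final merged array: [1, 2, 3, 4, 13, 17, 21, 22]
Total comparisons: 7

The merged array is [1, 2, 3, 4, 13, 17, 21, 22], requiring 7 comparisons. The merge step runs in O(n) time where n is the total number of elements.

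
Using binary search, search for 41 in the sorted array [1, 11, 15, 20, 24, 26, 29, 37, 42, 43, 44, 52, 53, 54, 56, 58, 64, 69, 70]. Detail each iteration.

Binary search for 41 in [1, 11, 15, 20, 24, 26, 29, 37, 42, 43, 44, 52, 53, 54, 56, 58, 64, 69, 70]:

lo=0, hi=18, mid=9, arr[mid]=43 -> 43 > 41, search left half
lo=0, hi=8, mid=4, arr[mid]=24 -> 24 < 41, search right half
lo=5, hi=8, mid=6, arr[mid]=29 -> 29 < 41, search right half
lo=7, hi=8, mid=7, arr[mid]=37 -> 37 < 41, search right half
lo=8, hi=8, mid=8, arr[mid]=42 -> 42 > 41, search left half
lo=8 > hi=7, target 41 not found

Binary search determines that 41 is not in the array after 5 comparisons. The search space was exhausted without finding the target.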